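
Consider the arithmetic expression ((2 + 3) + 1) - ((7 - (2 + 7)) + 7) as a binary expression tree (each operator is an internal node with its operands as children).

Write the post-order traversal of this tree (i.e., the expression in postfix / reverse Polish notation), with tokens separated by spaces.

Post-order on an expression tree gives postfix notation: for each operator, emit left operand, right operand, then the operator.

2 3 + 1 + 7 2 7 + - 7 + -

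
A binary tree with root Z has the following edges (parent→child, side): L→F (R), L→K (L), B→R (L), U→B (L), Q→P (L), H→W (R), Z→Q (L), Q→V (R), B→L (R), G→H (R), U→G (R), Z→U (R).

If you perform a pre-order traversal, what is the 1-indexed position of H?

Pre-order visits the node, then its left subtree, then its right subtree.
Visit Z.
At Z: go left to Q.
  Visit Q.
  At Q: go left to P.
    P is a leaf — visit P.
  At Q: go right to V.
    V is a leaf — visit V.
At Z: go right to U.
  Visit U.
  At U: go left to B.
    Visit B.
    At B: go left to R.
      R is a leaf — visit R.
    At B: go right to L.
      Visit L.
      At L: go left to K.
        K is a leaf — visit K.
      At L: go right to F.
        F is a leaf — visit F.
  At U: go right to G.
    Visit G.
    At G: no left child.
    At G: go right to H.
      Visit H.
      At H: no left child.
      At H: go right to W.
        W is a leaf — visit W.
Full pre-order sequence: Z, Q, P, V, U, B, R, L, K, F, G, H, W.

12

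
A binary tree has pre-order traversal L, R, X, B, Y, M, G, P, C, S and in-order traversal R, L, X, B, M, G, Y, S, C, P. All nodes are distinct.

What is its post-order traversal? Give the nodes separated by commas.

R, G, M, S, C, P, Y, B, X, L

The first element of pre-order is the root; it splits in-order into left and right subtrees.
Root L: left subtree has 1 node {R}, right has 8 {X, B, M, G, Y, S, C, P}.
  Root X: left subtree has 0 nodes { }, right has 7 {B, M, G, Y, S, C, P}.
    Root B: left subtree has 0 nodes { }, right has 6 {M, G, Y, S, C, P}.
      Root Y: left subtree has 2 nodes {M, G}, right has 3 {S, C, P}.
        Root M: left subtree has 0 nodes { }, right has 1 {G}.
        Root P: left subtree has 2 nodes {S, C}, right has 0 { }.
          Root C: left subtree has 1 node {S}, right has 0 { }.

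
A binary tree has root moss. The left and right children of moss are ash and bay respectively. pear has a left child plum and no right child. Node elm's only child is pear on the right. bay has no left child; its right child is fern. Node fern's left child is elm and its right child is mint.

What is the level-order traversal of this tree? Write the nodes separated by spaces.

Level-order visits nodes level by level from the root, left to right within each level.
Level 0: moss
Level 1: ash, bay
Level 2: fern
Level 3: elm, mint
Level 4: pear
Level 5: plum

moss ash bay fern elm mint pear plum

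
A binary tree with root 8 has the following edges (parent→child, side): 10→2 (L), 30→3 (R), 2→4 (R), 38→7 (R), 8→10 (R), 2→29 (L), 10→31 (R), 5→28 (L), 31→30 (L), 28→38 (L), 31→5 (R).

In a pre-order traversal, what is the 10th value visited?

28

Pre-order visits the node, then its left subtree, then its right subtree.
Visit 8.
At 8: no left child.
At 8: go right to 10.
  Visit 10.
  At 10: go left to 2.
    Visit 2.
    At 2: go left to 29.
      29 is a leaf — visit 29.
    At 2: go right to 4.
      4 is a leaf — visit 4.
  At 10: go right to 31.
    Visit 31.
    At 31: go left to 30.
      Visit 30.
      At 30: no left child.
      At 30: go right to 3.
        3 is a leaf — visit 3.
    At 31: go right to 5.
      Visit 5.
      At 5: go left to 28.
        Visit 28.
        At 28: go left to 38.
          Visit 38.
          At 38: no left child.
          At 38: go right to 7.
            7 is a leaf — visit 7.
        At 28: no right child.
      At 5: no right child.
Full pre-order sequence: 8, 10, 2, 29, 4, 31, 30, 3, 5, 28, 38, 7.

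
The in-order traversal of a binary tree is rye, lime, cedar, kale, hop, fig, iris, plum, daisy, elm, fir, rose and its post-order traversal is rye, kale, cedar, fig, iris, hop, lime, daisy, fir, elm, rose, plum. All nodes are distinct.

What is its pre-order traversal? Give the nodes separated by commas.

The last element of post-order is the root; it splits in-order into left and right subtrees.
Root plum: left subtree has 7 nodes {rye, lime, cedar, kale, hop, fig, iris}, right has 4 {daisy, elm, fir, rose}.
  Root lime: left subtree has 1 node {rye}, right has 5 {cedar, kale, hop, fig, iris}.
    Root hop: left subtree has 2 nodes {cedar, kale}, right has 2 {fig, iris}.
      Root cedar: left subtree has 0 nodes { }, right has 1 {kale}.
      Root iris: left subtree has 1 node {fig}, right has 0 { }.
  Root rose: left subtree has 3 nodes {daisy, elm, fir}, right has 0 { }.
    Root elm: left subtree has 1 node {daisy}, right has 1 {fir}.

plum, lime, rye, hop, cedar, kale, iris, fig, rose, elm, daisy, fir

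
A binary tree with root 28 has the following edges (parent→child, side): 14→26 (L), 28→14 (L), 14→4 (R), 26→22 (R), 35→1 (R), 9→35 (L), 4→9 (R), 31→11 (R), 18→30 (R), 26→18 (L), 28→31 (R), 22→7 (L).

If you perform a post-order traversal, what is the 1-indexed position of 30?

Post-order visits the left subtree, then the right subtree, then the node.
At 28: go left to 14.
  At 14: go left to 26.
    At 26: go left to 18.
      At 18: no left child.
      At 18: go right to 30.
        30 is a leaf — visit 30.
      Visit 18.
    At 26: go right to 22.
      At 22: go left to 7.
        7 is a leaf — visit 7.
      At 22: no right child.
      Visit 22.
    Visit 26.
  At 14: go right to 4.
    At 4: no left child.
    At 4: go right to 9.
      At 9: go left to 35.
        At 35: no left child.
        At 35: go right to 1.
          1 is a leaf — visit 1.
        Visit 35.
      At 9: no right child.
      Visit 9.
    Visit 4.
  Visit 14.
At 28: go right to 31.
  At 31: no left child.
  At 31: go right to 11.
    11 is a leaf — visit 11.
  Visit 31.
Visit 28.
Full post-order sequence: 30, 18, 7, 22, 26, 1, 35, 9, 4, 14, 11, 31, 28.

1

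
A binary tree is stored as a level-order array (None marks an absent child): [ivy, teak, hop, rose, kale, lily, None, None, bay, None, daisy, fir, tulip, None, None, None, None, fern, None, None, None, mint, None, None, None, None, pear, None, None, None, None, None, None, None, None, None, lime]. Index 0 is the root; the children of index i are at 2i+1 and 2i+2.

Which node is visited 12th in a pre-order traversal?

Pre-order visits the node, then its left subtree, then its right subtree.
Visit ivy.
At ivy: go left to teak.
  Visit teak.
  At teak: go left to rose.
    Visit rose.
    At rose: no left child.
    At rose: go right to bay.
      Visit bay.
      At bay: go left to fern.
        Visit fern.
        At fern: no left child.
        At fern: go right to lime.
          lime is a leaf — visit lime.
      At bay: no right child.
  At teak: go right to kale.
    Visit kale.
    At kale: no left child.
    At kale: go right to daisy.
      Visit daisy.
      At daisy: go left to mint.
        mint is a leaf — visit mint.
      At daisy: no right child.
At ivy: go right to hop.
  Visit hop.
  At hop: go left to lily.
    Visit lily.
    At lily: go left to fir.
      fir is a leaf — visit fir.
    At lily: go right to tulip.
      Visit tulip.
      At tulip: no left child.
      At tulip: go right to pear.
        pear is a leaf — visit pear.
  At hop: no right child.
Full pre-order sequence: ivy, teak, rose, bay, fern, lime, kale, daisy, mint, hop, lily, fir, tulip, pear.

fir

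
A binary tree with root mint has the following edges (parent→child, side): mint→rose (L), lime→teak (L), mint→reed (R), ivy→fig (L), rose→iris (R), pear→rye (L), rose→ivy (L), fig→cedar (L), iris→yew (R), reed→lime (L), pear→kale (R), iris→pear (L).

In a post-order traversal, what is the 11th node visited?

lime

Post-order visits the left subtree, then the right subtree, then the node.
At mint: go left to rose.
  At rose: go left to ivy.
    At ivy: go left to fig.
      At fig: go left to cedar.
        cedar is a leaf — visit cedar.
      At fig: no right child.
      Visit fig.
    At ivy: no right child.
    Visit ivy.
  At rose: go right to iris.
    At iris: go left to pear.
      At pear: go left to rye.
        rye is a leaf — visit rye.
      At pear: go right to kale.
        kale is a leaf — visit kale.
      Visit pear.
    At iris: go right to yew.
      yew is a leaf — visit yew.
    Visit iris.
  Visit rose.
At mint: go right to reed.
  At reed: go left to lime.
    At lime: go left to teak.
      teak is a leaf — visit teak.
    At lime: no right child.
    Visit lime.
  At reed: no right child.
  Visit reed.
Visit mint.
Full post-order sequence: cedar, fig, ivy, rye, kale, pear, yew, iris, rose, teak, lime, reed, mint.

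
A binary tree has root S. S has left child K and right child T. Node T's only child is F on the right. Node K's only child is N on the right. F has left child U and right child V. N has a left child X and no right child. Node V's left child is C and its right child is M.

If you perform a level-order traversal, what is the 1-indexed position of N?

Level-order visits nodes level by level from the root, left to right within each level.
Level 0: S
Level 1: K, T
Level 2: N, F
Level 3: X, U, V
Level 4: C, M
Full level-order sequence: S, K, T, N, F, X, U, V, C, M.

4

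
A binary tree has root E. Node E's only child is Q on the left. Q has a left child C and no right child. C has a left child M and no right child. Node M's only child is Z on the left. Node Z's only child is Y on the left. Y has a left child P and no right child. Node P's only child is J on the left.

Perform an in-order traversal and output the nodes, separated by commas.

In-order visits the left subtree, then the node, then the right subtree.
At E: go left to Q.
  At Q: go left to C.
    At C: go left to M.
      At M: go left to Z.
        At Z: go left to Y.
          At Y: go left to P.
            At P: go left to J.
              J is a leaf — visit J.
            Visit P.
            At P: no right child.
          Visit Y.
          At Y: no right child.
        Visit Z.
        At Z: no right child.
      Visit M.
      At M: no right child.
    Visit C.
    At C: no right child.
  Visit Q.
  At Q: no right child.
Visit E.
At E: no right child.

J, P, Y, Z, M, C, Q, E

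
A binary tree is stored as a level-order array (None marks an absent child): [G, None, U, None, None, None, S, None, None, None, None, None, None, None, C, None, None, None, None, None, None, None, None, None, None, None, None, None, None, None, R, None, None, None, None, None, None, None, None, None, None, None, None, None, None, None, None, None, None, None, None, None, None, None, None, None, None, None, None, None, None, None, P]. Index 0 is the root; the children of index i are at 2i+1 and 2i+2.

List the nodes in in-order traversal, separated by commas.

G, U, S, C, R, P

In-order visits the left subtree, then the node, then the right subtree.
At G: no left child.
Visit G.
At G: go right to U.
  At U: no left child.
  Visit U.
  At U: go right to S.
    At S: no left child.
    Visit S.
    At S: go right to C.
      At C: no left child.
      Visit C.
      At C: go right to R.
        At R: no left child.
        Visit R.
        At R: go right to P.
          P is a leaf — visit P.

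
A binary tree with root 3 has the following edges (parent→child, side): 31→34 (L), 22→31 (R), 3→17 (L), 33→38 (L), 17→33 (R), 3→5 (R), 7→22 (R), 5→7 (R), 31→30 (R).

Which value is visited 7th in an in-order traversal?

22

In-order visits the left subtree, then the node, then the right subtree.
At 3: go left to 17.
  At 17: no left child.
  Visit 17.
  At 17: go right to 33.
    At 33: go left to 38.
      38 is a leaf — visit 38.
    Visit 33.
    At 33: no right child.
Visit 3.
At 3: go right to 5.
  At 5: no left child.
  Visit 5.
  At 5: go right to 7.
    At 7: no left child.
    Visit 7.
    At 7: go right to 22.
      At 22: no left child.
      Visit 22.
      At 22: go right to 31.
        At 31: go left to 34.
          34 is a leaf — visit 34.
        Visit 31.
        At 31: go right to 30.
          30 is a leaf — visit 30.
Full in-order sequence: 17, 38, 33, 3, 5, 7, 22, 34, 31, 30.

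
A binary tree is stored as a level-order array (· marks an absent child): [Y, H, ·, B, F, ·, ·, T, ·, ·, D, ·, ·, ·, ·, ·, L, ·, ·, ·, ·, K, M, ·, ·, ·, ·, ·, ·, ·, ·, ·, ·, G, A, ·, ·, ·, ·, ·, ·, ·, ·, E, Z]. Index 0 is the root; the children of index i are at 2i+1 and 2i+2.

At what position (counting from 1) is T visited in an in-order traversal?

In-order visits the left subtree, then the node, then the right subtree.
At Y: go left to H.
  At H: go left to B.
    At B: go left to T.
      At T: no left child.
      Visit T.
      At T: go right to L.
        At L: go left to G.
          G is a leaf — visit G.
        Visit L.
        At L: go right to A.
          A is a leaf — visit A.
    Visit B.
    At B: no right child.
  Visit H.
  At H: go right to F.
    At F: no left child.
    Visit F.
    At F: go right to D.
      At D: go left to K.
        At K: go left to E.
          E is a leaf — visit E.
        Visit K.
        At K: go right to Z.
          Z is a leaf — visit Z.
      Visit D.
      At D: go right to M.
        M is a leaf — visit M.
Visit Y.
At Y: no right child.
Full in-order sequence: T, G, L, A, B, H, F, E, K, Z, D, M, Y.

1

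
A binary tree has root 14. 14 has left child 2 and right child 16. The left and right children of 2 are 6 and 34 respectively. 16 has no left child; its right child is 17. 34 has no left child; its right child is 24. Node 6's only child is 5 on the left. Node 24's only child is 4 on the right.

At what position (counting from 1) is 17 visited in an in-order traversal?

In-order visits the left subtree, then the node, then the right subtree.
At 14: go left to 2.
  At 2: go left to 6.
    At 6: go left to 5.
      5 is a leaf — visit 5.
    Visit 6.
    At 6: no right child.
  Visit 2.
  At 2: go right to 34.
    At 34: no left child.
    Visit 34.
    At 34: go right to 24.
      At 24: no left child.
      Visit 24.
      At 24: go right to 4.
        4 is a leaf — visit 4.
Visit 14.
At 14: go right to 16.
  At 16: no left child.
  Visit 16.
  At 16: go right to 17.
    17 is a leaf — visit 17.
Full in-order sequence: 5, 6, 2, 34, 24, 4, 14, 16, 17.

9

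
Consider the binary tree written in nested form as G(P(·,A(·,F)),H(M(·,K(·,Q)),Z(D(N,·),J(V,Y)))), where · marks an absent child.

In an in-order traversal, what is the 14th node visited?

In-order visits the left subtree, then the node, then the right subtree.
At G: go left to P.
  At P: no left child.
  Visit P.
  At P: go right to A.
    At A: no left child.
    Visit A.
    At A: go right to F.
      F is a leaf — visit F.
Visit G.
At G: go right to H.
  At H: go left to M.
    At M: no left child.
    Visit M.
    At M: go right to K.
      At K: no left child.
      Visit K.
      At K: go right to Q.
        Q is a leaf — visit Q.
  Visit H.
  At H: go right to Z.
    At Z: go left to D.
      At D: go left to N.
        N is a leaf — visit N.
      Visit D.
      At D: no right child.
    Visit Z.
    At Z: go right to J.
      At J: go left to V.
        V is a leaf — visit V.
      Visit J.
      At J: go right to Y.
        Y is a leaf — visit Y.
Full in-order sequence: P, A, F, G, M, K, Q, H, N, D, Z, V, J, Y.

Y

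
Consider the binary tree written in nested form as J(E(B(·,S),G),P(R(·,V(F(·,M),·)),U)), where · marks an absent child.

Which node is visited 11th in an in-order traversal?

In-order visits the left subtree, then the node, then the right subtree.
At J: go left to E.
  At E: go left to B.
    At B: no left child.
    Visit B.
    At B: go right to S.
      S is a leaf — visit S.
  Visit E.
  At E: go right to G.
    G is a leaf — visit G.
Visit J.
At J: go right to P.
  At P: go left to R.
    At R: no left child.
    Visit R.
    At R: go right to V.
      At V: go left to F.
        At F: no left child.
        Visit F.
        At F: go right to M.
          M is a leaf — visit M.
      Visit V.
      At V: no right child.
  Visit P.
  At P: go right to U.
    U is a leaf — visit U.
Full in-order sequence: B, S, E, G, J, R, F, M, V, P, U.

U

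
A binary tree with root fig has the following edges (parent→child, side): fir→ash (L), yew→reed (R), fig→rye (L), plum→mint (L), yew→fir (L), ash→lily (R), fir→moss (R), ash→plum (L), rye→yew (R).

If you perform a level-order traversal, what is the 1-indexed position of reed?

5

Level-order visits nodes level by level from the root, left to right within each level.
Level 0: fig
Level 1: rye
Level 2: yew
Level 3: fir, reed
Level 4: ash, moss
Level 5: plum, lily
Level 6: mint
Full level-order sequence: fig, rye, yew, fir, reed, ash, moss, plum, lily, mint.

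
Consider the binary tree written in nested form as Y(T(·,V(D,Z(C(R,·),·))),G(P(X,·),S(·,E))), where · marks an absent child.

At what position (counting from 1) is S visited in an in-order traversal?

In-order visits the left subtree, then the node, then the right subtree.
At Y: go left to T.
  At T: no left child.
  Visit T.
  At T: go right to V.
    At V: go left to D.
      D is a leaf — visit D.
    Visit V.
    At V: go right to Z.
      At Z: go left to C.
        At C: go left to R.
          R is a leaf — visit R.
        Visit C.
        At C: no right child.
      Visit Z.
      At Z: no right child.
Visit Y.
At Y: go right to G.
  At G: go left to P.
    At P: go left to X.
      X is a leaf — visit X.
    Visit P.
    At P: no right child.
  Visit G.
  At G: go right to S.
    At S: no left child.
    Visit S.
    At S: go right to E.
      E is a leaf — visit E.
Full in-order sequence: T, D, V, R, C, Z, Y, X, P, G, S, E.

11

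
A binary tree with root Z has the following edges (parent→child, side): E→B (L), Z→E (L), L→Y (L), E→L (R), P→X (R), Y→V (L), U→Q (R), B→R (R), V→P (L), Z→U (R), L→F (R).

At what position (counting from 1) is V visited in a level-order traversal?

10

Level-order visits nodes level by level from the root, left to right within each level.
Level 0: Z
Level 1: E, U
Level 2: B, L, Q
Level 3: R, Y, F
Level 4: V
Level 5: P
Level 6: X
Full level-order sequence: Z, E, U, B, L, Q, R, Y, F, V, P, X.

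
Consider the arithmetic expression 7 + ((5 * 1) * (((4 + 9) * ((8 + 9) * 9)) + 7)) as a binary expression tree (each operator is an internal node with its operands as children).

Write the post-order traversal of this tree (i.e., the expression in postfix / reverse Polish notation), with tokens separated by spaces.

7 5 1 * 4 9 + 8 9 + 9 * * 7 + * +

Post-order on an expression tree gives postfix notation: for each operator, emit left operand, right operand, then the operator.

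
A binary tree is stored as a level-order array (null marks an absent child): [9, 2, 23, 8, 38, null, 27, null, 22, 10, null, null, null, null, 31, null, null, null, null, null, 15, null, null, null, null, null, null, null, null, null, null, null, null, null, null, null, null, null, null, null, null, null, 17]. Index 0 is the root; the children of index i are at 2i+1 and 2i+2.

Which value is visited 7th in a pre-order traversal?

15

Pre-order visits the node, then its left subtree, then its right subtree.
Visit 9.
At 9: go left to 2.
  Visit 2.
  At 2: go left to 8.
    Visit 8.
    At 8: no left child.
    At 8: go right to 22.
      22 is a leaf — visit 22.
  At 2: go right to 38.
    Visit 38.
    At 38: go left to 10.
      Visit 10.
      At 10: no left child.
      At 10: go right to 15.
        Visit 15.
        At 15: no left child.
        At 15: go right to 17.
          17 is a leaf — visit 17.
    At 38: no right child.
At 9: go right to 23.
  Visit 23.
  At 23: no left child.
  At 23: go right to 27.
    Visit 27.
    At 27: no left child.
    At 27: go right to 31.
      31 is a leaf — visit 31.
Full pre-order sequence: 9, 2, 8, 22, 38, 10, 15, 17, 23, 27, 31.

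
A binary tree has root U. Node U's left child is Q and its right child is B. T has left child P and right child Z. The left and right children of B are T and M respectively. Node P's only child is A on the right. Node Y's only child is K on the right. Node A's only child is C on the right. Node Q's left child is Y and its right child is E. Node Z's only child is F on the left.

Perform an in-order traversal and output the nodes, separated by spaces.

In-order visits the left subtree, then the node, then the right subtree.
At U: go left to Q.
  At Q: go left to Y.
    At Y: no left child.
    Visit Y.
    At Y: go right to K.
      K is a leaf — visit K.
  Visit Q.
  At Q: go right to E.
    E is a leaf — visit E.
Visit U.
At U: go right to B.
  At B: go left to T.
    At T: go left to P.
      At P: no left child.
      Visit P.
      At P: go right to A.
        At A: no left child.
        Visit A.
        At A: go right to C.
          C is a leaf — visit C.
    Visit T.
    At T: go right to Z.
      At Z: go left to F.
        F is a leaf — visit F.
      Visit Z.
      At Z: no right child.
  Visit B.
  At B: go right to M.
    M is a leaf — visit M.

Y K Q E U P A C T F Z B M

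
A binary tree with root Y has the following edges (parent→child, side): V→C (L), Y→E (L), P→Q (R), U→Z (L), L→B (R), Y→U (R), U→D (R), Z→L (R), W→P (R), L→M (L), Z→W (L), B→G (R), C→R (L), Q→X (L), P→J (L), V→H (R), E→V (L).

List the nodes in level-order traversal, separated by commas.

Level-order visits nodes level by level from the root, left to right within each level.
Level 0: Y
Level 1: E, U
Level 2: V, Z, D
Level 3: C, H, W, L
Level 4: R, P, M, B
Level 5: J, Q, G
Level 6: X

Y, E, U, V, Z, D, C, H, W, L, R, P, M, B, J, Q, G, X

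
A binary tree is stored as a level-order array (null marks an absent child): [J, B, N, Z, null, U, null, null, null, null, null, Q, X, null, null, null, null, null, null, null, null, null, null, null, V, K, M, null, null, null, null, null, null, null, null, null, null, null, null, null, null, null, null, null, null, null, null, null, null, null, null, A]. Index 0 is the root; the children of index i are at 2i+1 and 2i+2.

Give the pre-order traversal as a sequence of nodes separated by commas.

J, B, Z, N, U, Q, V, X, K, A, M

Pre-order visits the node, then its left subtree, then its right subtree.
Visit J.
At J: go left to B.
  Visit B.
  At B: go left to Z.
    Z is a leaf — visit Z.
  At B: no right child.
At J: go right to N.
  Visit N.
  At N: go left to U.
    Visit U.
    At U: go left to Q.
      Visit Q.
      At Q: no left child.
      At Q: go right to V.
        V is a leaf — visit V.
    At U: go right to X.
      Visit X.
      At X: go left to K.
        Visit K.
        At K: go left to A.
          A is a leaf — visit A.
        At K: no right child.
      At X: go right to M.
        M is a leaf — visit M.
  At N: no right child.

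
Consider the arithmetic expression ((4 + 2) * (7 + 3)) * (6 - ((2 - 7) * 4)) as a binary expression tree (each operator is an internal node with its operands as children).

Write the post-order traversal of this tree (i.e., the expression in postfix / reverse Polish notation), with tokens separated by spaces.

4 2 + 7 3 + * 6 2 7 - 4 * - *

Post-order on an expression tree gives postfix notation: for each operator, emit left operand, right operand, then the operator.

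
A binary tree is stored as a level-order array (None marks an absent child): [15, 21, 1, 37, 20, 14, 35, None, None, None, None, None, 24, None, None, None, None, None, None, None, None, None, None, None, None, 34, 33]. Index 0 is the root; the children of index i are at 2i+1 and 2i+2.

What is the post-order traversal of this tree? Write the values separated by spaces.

Post-order visits the left subtree, then the right subtree, then the node.
At 15: go left to 21.
  At 21: go left to 37.
    37 is a leaf — visit 37.
  At 21: go right to 20.
    20 is a leaf — visit 20.
  Visit 21.
At 15: go right to 1.
  At 1: go left to 14.
    At 14: no left child.
    At 14: go right to 24.
      At 24: go left to 34.
        34 is a leaf — visit 34.
      At 24: go right to 33.
        33 is a leaf — visit 33.
      Visit 24.
    Visit 14.
  At 1: go right to 35.
    35 is a leaf — visit 35.
  Visit 1.
Visit 15.

37 20 21 34 33 24 14 35 1 15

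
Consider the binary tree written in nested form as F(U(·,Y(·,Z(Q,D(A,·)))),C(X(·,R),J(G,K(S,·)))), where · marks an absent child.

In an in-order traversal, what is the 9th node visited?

R

In-order visits the left subtree, then the node, then the right subtree.
At F: go left to U.
  At U: no left child.
  Visit U.
  At U: go right to Y.
    At Y: no left child.
    Visit Y.
    At Y: go right to Z.
      At Z: go left to Q.
        Q is a leaf — visit Q.
      Visit Z.
      At Z: go right to D.
        At D: go left to A.
          A is a leaf — visit A.
        Visit D.
        At D: no right child.
Visit F.
At F: go right to C.
  At C: go left to X.
    At X: no left child.
    Visit X.
    At X: go right to R.
      R is a leaf — visit R.
  Visit C.
  At C: go right to J.
    At J: go left to G.
      G is a leaf — visit G.
    Visit J.
    At J: go right to K.
      At K: go left to S.
        S is a leaf — visit S.
      Visit K.
      At K: no right child.
Full in-order sequence: U, Y, Q, Z, A, D, F, X, R, C, G, J, S, K.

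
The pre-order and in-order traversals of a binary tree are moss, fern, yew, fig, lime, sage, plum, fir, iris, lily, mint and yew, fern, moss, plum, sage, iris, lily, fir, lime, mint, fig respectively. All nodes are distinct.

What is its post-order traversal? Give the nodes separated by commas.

yew, fern, plum, lily, iris, fir, sage, mint, lime, fig, moss

The first element of pre-order is the root; it splits in-order into left and right subtrees.
Root moss: left subtree has 2 nodes {yew, fern}, right has 8 {plum, sage, iris, lily, fir, lime, mint, fig}.
  Root fern: left subtree has 1 node {yew}, right has 0 { }.
  Root fig: left subtree has 7 nodes {plum, sage, iris, lily, fir, lime, mint}, right has 0 { }.
    Root lime: left subtree has 5 nodes {plum, sage, iris, lily, fir}, right has 1 {mint}.
      Root sage: left subtree has 1 node {plum}, right has 3 {iris, lily, fir}.
        Root fir: left subtree has 2 nodes {iris, lily}, right has 0 { }.
          Root iris: left subtree has 0 nodes { }, right has 1 {lily}.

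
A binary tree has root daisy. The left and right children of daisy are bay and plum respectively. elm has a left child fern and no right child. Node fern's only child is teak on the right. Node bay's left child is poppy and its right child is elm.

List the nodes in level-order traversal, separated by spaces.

daisy bay plum poppy elm fern teak

Level-order visits nodes level by level from the root, left to right within each level.
Level 0: daisy
Level 1: bay, plum
Level 2: poppy, elm
Level 3: fern
Level 4: teak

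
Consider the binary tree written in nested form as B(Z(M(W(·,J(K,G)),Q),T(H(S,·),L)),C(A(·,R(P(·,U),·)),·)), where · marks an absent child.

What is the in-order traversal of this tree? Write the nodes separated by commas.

W, K, J, G, M, Q, Z, S, H, T, L, B, A, P, U, R, C

In-order visits the left subtree, then the node, then the right subtree.
At B: go left to Z.
  At Z: go left to M.
    At M: go left to W.
      At W: no left child.
      Visit W.
      At W: go right to J.
        At J: go left to K.
          K is a leaf — visit K.
        Visit J.
        At J: go right to G.
          G is a leaf — visit G.
    Visit M.
    At M: go right to Q.
      Q is a leaf — visit Q.
  Visit Z.
  At Z: go right to T.
    At T: go left to H.
      At H: go left to S.
        S is a leaf — visit S.
      Visit H.
      At H: no right child.
    Visit T.
    At T: go right to L.
      L is a leaf — visit L.
Visit B.
At B: go right to C.
  At C: go left to A.
    At A: no left child.
    Visit A.
    At A: go right to R.
      At R: go left to P.
        At P: no left child.
        Visit P.
        At P: go right to U.
          U is a leaf — visit U.
      Visit R.
      At R: no right child.
  Visit C.
  At C: no right child.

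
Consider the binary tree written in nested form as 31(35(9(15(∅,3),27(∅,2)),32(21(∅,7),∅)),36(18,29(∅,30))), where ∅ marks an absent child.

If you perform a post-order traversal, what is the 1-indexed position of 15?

Post-order visits the left subtree, then the right subtree, then the node.
At 31: go left to 35.
  At 35: go left to 9.
    At 9: go left to 15.
      At 15: no left child.
      At 15: go right to 3.
        3 is a leaf — visit 3.
      Visit 15.
    At 9: go right to 27.
      At 27: no left child.
      At 27: go right to 2.
        2 is a leaf — visit 2.
      Visit 27.
    Visit 9.
  At 35: go right to 32.
    At 32: go left to 21.
      At 21: no left child.
      At 21: go right to 7.
        7 is a leaf — visit 7.
      Visit 21.
    At 32: no right child.
    Visit 32.
  Visit 35.
At 31: go right to 36.
  At 36: go left to 18.
    18 is a leaf — visit 18.
  At 36: go right to 29.
    At 29: no left child.
    At 29: go right to 30.
      30 is a leaf — visit 30.
    Visit 29.
  Visit 36.
Visit 31.
Full post-order sequence: 3, 15, 2, 27, 9, 7, 21, 32, 35, 18, 30, 29, 36, 31.

2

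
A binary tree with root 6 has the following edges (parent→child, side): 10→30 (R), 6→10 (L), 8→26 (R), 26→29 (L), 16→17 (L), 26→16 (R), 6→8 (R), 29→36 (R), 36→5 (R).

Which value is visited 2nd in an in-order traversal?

In-order visits the left subtree, then the node, then the right subtree.
At 6: go left to 10.
  At 10: no left child.
  Visit 10.
  At 10: go right to 30.
    30 is a leaf — visit 30.
Visit 6.
At 6: go right to 8.
  At 8: no left child.
  Visit 8.
  At 8: go right to 26.
    At 26: go left to 29.
      At 29: no left child.
      Visit 29.
      At 29: go right to 36.
        At 36: no left child.
        Visit 36.
        At 36: go right to 5.
          5 is a leaf — visit 5.
    Visit 26.
    At 26: go right to 16.
      At 16: go left to 17.
        17 is a leaf — visit 17.
      Visit 16.
      At 16: no right child.
Full in-order sequence: 10, 30, 6, 8, 29, 36, 5, 26, 17, 16.

30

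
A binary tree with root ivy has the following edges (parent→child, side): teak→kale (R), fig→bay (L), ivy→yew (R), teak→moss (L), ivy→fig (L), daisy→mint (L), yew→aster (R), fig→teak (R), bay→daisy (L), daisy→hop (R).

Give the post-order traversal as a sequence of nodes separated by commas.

Post-order visits the left subtree, then the right subtree, then the node.
At ivy: go left to fig.
  At fig: go left to bay.
    At bay: go left to daisy.
      At daisy: go left to mint.
        mint is a leaf — visit mint.
      At daisy: go right to hop.
        hop is a leaf — visit hop.
      Visit daisy.
    At bay: no right child.
    Visit bay.
  At fig: go right to teak.
    At teak: go left to moss.
      moss is a leaf — visit moss.
    At teak: go right to kale.
      kale is a leaf — visit kale.
    Visit teak.
  Visit fig.
At ivy: go right to yew.
  At yew: no left child.
  At yew: go right to aster.
    aster is a leaf — visit aster.
  Visit yew.
Visit ivy.

mint, hop, daisy, bay, moss, kale, teak, fig, aster, yew, ivy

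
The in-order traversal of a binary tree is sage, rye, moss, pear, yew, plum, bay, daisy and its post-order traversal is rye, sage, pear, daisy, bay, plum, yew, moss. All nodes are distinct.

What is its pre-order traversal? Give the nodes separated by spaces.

The last element of post-order is the root; it splits in-order into left and right subtrees.
Root moss: left subtree has 2 nodes {sage, rye}, right has 5 {pear, yew, plum, bay, daisy}.
  Root sage: left subtree has 0 nodes { }, right has 1 {rye}.
  Root yew: left subtree has 1 node {pear}, right has 3 {plum, bay, daisy}.
    Root plum: left subtree has 0 nodes { }, right has 2 {bay, daisy}.
      Root bay: left subtree has 0 nodes { }, right has 1 {daisy}.

moss sage rye yew pear plum bay daisy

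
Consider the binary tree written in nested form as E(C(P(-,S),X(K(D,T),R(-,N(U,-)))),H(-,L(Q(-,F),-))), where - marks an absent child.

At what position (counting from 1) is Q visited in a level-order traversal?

10

Level-order visits nodes level by level from the root, left to right within each level.
Level 0: E
Level 1: C, H
Level 2: P, X, L
Level 3: S, K, R, Q
Level 4: D, T, N, F
Level 5: U
Full level-order sequence: E, C, H, P, X, L, S, K, R, Q, D, T, N, F, U.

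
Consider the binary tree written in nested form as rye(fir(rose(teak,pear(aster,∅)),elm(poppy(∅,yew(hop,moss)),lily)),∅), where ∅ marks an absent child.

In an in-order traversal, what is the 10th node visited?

In-order visits the left subtree, then the node, then the right subtree.
At rye: go left to fir.
  At fir: go left to rose.
    At rose: go left to teak.
      teak is a leaf — visit teak.
    Visit rose.
    At rose: go right to pear.
      At pear: go left to aster.
        aster is a leaf — visit aster.
      Visit pear.
      At pear: no right child.
  Visit fir.
  At fir: go right to elm.
    At elm: go left to poppy.
      At poppy: no left child.
      Visit poppy.
      At poppy: go right to yew.
        At yew: go left to hop.
          hop is a leaf — visit hop.
        Visit yew.
        At yew: go right to moss.
          moss is a leaf — visit moss.
    Visit elm.
    At elm: go right to lily.
      lily is a leaf — visit lily.
Visit rye.
At rye: no right child.
Full in-order sequence: teak, rose, aster, pear, fir, poppy, hop, yew, moss, elm, lily, rye.

elm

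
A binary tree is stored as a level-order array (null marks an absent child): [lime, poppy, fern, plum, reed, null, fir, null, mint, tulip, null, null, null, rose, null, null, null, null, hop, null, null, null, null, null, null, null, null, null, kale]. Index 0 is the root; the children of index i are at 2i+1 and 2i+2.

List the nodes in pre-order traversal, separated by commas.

Pre-order visits the node, then its left subtree, then its right subtree.
Visit lime.
At lime: go left to poppy.
  Visit poppy.
  At poppy: go left to plum.
    Visit plum.
    At plum: no left child.
    At plum: go right to mint.
      Visit mint.
      At mint: no left child.
      At mint: go right to hop.
        hop is a leaf — visit hop.
  At poppy: go right to reed.
    Visit reed.
    At reed: go left to tulip.
      tulip is a leaf — visit tulip.
    At reed: no right child.
At lime: go right to fern.
  Visit fern.
  At fern: no left child.
  At fern: go right to fir.
    Visit fir.
    At fir: go left to rose.
      Visit rose.
      At rose: no left child.
      At rose: go right to kale.
        kale is a leaf — visit kale.
    At fir: no right child.

lime, poppy, plum, mint, hop, reed, tulip, fern, fir, rose, kale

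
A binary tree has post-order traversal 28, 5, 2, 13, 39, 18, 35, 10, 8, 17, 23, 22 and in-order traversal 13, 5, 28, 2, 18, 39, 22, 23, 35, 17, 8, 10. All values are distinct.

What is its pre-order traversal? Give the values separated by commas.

The last element of post-order is the root; it splits in-order into left and right subtrees.
Root 22: left subtree has 6 nodes {13, 5, 28, 2, 18, 39}, right has 5 {23, 35, 17, 8, 10}.
  Root 18: left subtree has 4 nodes {13, 5, 28, 2}, right has 1 {39}.
    Root 13: left subtree has 0 nodes { }, right has 3 {5, 28, 2}.
      Root 2: left subtree has 2 nodes {5, 28}, right has 0 { }.
        Root 5: left subtree has 0 nodes { }, right has 1 {28}.
  Root 23: left subtree has 0 nodes { }, right has 4 {35, 17, 8, 10}.
    Root 17: left subtree has 1 node {35}, right has 2 {8, 10}.
      Root 8: left subtree has 0 nodes { }, right has 1 {10}.

22, 18, 13, 2, 5, 28, 39, 23, 17, 35, 8, 10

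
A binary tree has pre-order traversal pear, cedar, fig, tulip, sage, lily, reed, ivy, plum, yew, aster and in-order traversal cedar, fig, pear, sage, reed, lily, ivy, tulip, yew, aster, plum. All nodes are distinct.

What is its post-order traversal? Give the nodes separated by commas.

fig, cedar, reed, ivy, lily, sage, aster, yew, plum, tulip, pear

The first element of pre-order is the root; it splits in-order into left and right subtrees.
Root pear: left subtree has 2 nodes {cedar, fig}, right has 8 {sage, reed, lily, ivy, tulip, yew, aster, plum}.
  Root cedar: left subtree has 0 nodes { }, right has 1 {fig}.
  Root tulip: left subtree has 4 nodes {sage, reed, lily, ivy}, right has 3 {yew, aster, plum}.
    Root sage: left subtree has 0 nodes { }, right has 3 {reed, lily, ivy}.
      Root lily: left subtree has 1 node {reed}, right has 1 {ivy}.
    Root plum: left subtree has 2 nodes {yew, aster}, right has 0 { }.
      Root yew: left subtree has 0 nodes { }, right has 1 {aster}.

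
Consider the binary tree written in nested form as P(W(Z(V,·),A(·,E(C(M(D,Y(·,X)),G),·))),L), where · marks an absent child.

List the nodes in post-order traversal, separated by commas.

Post-order visits the left subtree, then the right subtree, then the node.
At P: go left to W.
  At W: go left to Z.
    At Z: go left to V.
      V is a leaf — visit V.
    At Z: no right child.
    Visit Z.
  At W: go right to A.
    At A: no left child.
    At A: go right to E.
      At E: go left to C.
        At C: go left to M.
          At M: go left to D.
            D is a leaf — visit D.
          At M: go right to Y.
            At Y: no left child.
            At Y: go right to X.
              X is a leaf — visit X.
            Visit Y.
          Visit M.
        At C: go right to G.
          G is a leaf — visit G.
        Visit C.
      At E: no right child.
      Visit E.
    Visit A.
  Visit W.
At P: go right to L.
  L is a leaf — visit L.
Visit P.

V, Z, D, X, Y, M, G, C, E, A, W, L, P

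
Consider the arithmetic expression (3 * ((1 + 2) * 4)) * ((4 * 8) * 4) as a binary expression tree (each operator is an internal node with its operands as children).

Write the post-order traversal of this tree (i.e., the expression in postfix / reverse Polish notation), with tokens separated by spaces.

3 1 2 + 4 * * 4 8 * 4 * *

Post-order on an expression tree gives postfix notation: for each operator, emit left operand, right operand, then the operator.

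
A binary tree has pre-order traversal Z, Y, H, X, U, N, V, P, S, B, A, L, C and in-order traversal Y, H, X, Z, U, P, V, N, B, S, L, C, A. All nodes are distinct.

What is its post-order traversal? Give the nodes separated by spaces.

X H Y P V B C L A S N U Z

The first element of pre-order is the root; it splits in-order into left and right subtrees.
Root Z: left subtree has 3 nodes {Y, H, X}, right has 9 {U, P, V, N, B, S, L, C, A}.
  Root Y: left subtree has 0 nodes { }, right has 2 {H, X}.
    Root H: left subtree has 0 nodes { }, right has 1 {X}.
  Root U: left subtree has 0 nodes { }, right has 8 {P, V, N, B, S, L, C, A}.
    Root N: left subtree has 2 nodes {P, V}, right has 5 {B, S, L, C, A}.
      Root V: left subtree has 1 node {P}, right has 0 { }.
      Root S: left subtree has 1 node {B}, right has 3 {L, C, A}.
        Root A: left subtree has 2 nodes {L, C}, right has 0 { }.
          Root L: left subtree has 0 nodes { }, right has 1 {C}.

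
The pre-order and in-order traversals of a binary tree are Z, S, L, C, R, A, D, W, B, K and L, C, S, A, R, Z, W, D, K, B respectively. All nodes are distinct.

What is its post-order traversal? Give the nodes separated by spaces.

C L A R S W K B D Z

The first element of pre-order is the root; it splits in-order into left and right subtrees.
Root Z: left subtree has 5 nodes {L, C, S, A, R}, right has 4 {W, D, K, B}.
  Root S: left subtree has 2 nodes {L, C}, right has 2 {A, R}.
    Root L: left subtree has 0 nodes { }, right has 1 {C}.
    Root R: left subtree has 1 node {A}, right has 0 { }.
  Root D: left subtree has 1 node {W}, right has 2 {K, B}.
    Root B: left subtree has 1 node {K}, right has 0 { }.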